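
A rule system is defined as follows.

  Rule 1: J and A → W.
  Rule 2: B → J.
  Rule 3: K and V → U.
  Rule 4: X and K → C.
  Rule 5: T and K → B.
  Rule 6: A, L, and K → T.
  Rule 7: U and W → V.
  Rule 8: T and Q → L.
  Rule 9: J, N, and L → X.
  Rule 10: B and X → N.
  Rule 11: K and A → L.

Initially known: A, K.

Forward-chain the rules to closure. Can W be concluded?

From K and A, Rule 11 gives L.
A, L, and K hold, so T follows (Rule 6).
From T and K, Rule 5 gives B.
From B, Rule 2 gives J.
From J and A, Rule 1 gives W.

Yes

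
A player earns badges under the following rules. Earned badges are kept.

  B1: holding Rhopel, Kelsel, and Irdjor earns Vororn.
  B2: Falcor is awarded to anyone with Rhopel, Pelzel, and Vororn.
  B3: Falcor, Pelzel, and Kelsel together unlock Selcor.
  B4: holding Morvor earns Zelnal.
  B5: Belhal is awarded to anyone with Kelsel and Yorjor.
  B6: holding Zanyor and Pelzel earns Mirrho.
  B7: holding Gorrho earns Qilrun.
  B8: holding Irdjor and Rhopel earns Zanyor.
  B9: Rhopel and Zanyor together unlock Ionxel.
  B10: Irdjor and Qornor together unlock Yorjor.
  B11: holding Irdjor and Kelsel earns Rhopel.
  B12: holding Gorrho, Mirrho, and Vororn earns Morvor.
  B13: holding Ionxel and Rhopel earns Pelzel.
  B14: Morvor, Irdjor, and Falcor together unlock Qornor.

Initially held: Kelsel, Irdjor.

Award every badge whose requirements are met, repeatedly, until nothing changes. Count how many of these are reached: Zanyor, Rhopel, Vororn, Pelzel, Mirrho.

With Irdjor and Kelsel, Rhopel is earned (B11).
With Irdjor and Rhopel, Zanyor is earned (B8).
With Rhopel, Kelsel, and Irdjor, Vororn is earned (B1).
With Rhopel and Zanyor, Ionxel is earned (B9).
With Ionxel and Rhopel, Pelzel is earned (B13).
With Zanyor and Pelzel, Mirrho is earned (B6).
Zanyor: reached.
Rhopel: reached.
Vororn: reached.
Pelzel: reached.
Mirrho: reached.
All 5 are reached.

5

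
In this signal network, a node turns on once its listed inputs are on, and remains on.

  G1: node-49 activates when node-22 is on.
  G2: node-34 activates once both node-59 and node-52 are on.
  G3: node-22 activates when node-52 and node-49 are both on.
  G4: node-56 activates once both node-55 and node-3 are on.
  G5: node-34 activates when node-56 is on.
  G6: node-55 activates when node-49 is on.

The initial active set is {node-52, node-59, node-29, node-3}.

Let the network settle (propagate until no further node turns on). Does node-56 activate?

No

node-56 would need node-55 and node-3 (G4), but node-55 never turns on.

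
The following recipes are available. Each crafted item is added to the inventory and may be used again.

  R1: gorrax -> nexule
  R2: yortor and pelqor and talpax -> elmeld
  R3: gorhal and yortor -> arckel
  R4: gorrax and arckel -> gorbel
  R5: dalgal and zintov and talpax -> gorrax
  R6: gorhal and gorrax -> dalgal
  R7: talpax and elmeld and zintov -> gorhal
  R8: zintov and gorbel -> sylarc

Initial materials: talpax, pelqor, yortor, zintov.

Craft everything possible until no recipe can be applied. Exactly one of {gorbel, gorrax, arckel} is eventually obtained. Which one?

arckel

Using R2, yortor, pelqor, and talpax make elmeld.
Using R7, talpax, elmeld, and zintov make gorhal.
Using R3, gorhal and yortor make arckel.
gorbel would need gorrax and arckel (R4), but gorrax is never obtained. gorrax would need dalgal, zintov, and talpax (R5), but dalgal is never obtained.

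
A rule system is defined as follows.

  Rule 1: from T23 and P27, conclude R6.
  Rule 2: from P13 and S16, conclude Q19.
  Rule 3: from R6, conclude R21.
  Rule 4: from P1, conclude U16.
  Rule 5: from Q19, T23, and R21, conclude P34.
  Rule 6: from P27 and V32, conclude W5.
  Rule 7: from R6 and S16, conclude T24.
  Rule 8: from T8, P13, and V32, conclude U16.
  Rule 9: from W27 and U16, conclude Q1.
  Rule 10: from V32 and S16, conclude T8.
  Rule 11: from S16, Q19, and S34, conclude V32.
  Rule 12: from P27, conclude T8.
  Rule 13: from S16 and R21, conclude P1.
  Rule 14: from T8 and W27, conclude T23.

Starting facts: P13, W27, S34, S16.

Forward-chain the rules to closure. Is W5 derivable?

W5 would need P27 and V32 (Rule 6), but P27 is never established.

No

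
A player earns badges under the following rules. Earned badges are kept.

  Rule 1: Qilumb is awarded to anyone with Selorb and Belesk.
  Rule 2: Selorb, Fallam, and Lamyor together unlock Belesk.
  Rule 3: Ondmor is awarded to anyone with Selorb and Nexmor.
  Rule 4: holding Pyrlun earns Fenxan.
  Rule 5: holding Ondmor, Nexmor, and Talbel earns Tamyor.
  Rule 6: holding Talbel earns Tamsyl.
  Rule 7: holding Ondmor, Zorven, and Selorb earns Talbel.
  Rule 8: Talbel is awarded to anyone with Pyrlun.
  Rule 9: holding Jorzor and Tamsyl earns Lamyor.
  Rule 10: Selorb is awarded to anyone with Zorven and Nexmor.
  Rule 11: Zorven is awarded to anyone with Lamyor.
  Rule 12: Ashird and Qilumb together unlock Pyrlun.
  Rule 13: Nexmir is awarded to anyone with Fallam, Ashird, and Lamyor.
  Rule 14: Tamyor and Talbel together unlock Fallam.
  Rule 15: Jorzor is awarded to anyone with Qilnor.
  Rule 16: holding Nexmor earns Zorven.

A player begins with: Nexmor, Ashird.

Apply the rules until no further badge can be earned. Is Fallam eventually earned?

With Nexmor, Zorven is earned (Rule 16).
With Zorven and Nexmor, Selorb is earned (Rule 10).
With Selorb and Nexmor, Ondmor is earned (Rule 3).
With Ondmor, Zorven, and Selorb, Talbel is earned (Rule 7).
With Ondmor, Nexmor, and Talbel, Tamyor is earned (Rule 5).
With Tamyor and Talbel, Fallam is earned (Rule 14).

Yes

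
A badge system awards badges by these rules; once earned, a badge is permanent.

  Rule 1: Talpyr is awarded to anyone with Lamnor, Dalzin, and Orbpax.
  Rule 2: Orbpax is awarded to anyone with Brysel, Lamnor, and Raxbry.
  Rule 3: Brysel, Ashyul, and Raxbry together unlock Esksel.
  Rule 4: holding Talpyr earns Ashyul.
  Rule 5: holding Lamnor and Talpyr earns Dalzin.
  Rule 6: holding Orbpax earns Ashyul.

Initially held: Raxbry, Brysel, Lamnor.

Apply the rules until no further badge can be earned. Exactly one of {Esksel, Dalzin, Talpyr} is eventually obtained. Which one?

With Brysel, Lamnor, and Raxbry, Orbpax is earned (Rule 2).
With Orbpax, Ashyul is earned (Rule 6).
With Brysel, Ashyul, and Raxbry, Esksel is earned (Rule 3).
Dalzin would need Lamnor and Talpyr (Rule 5), but Talpyr is never earned. Talpyr would need Lamnor, Dalzin, and Orbpax (Rule 1), but Dalzin is never earned.

Esksel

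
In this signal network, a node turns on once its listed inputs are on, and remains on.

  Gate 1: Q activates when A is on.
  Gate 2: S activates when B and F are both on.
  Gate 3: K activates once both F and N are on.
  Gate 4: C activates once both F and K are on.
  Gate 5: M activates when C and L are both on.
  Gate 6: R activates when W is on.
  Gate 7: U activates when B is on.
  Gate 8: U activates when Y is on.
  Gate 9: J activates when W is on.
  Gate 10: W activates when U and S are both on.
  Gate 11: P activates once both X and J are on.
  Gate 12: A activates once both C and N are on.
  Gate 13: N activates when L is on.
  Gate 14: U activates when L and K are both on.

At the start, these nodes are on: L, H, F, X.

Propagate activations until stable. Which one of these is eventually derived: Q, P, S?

L is on, so N activates (Gate 13).
Gate 3: F and N on → K on.
Gate 4: F and K on → C on.
C and N are on, so A activates (Gate 12).
Gate 1: A on → Q on.
S would need B and F (Gate 2), but B never turns on. P would need X and J (Gate 11), but J never turns on.

Q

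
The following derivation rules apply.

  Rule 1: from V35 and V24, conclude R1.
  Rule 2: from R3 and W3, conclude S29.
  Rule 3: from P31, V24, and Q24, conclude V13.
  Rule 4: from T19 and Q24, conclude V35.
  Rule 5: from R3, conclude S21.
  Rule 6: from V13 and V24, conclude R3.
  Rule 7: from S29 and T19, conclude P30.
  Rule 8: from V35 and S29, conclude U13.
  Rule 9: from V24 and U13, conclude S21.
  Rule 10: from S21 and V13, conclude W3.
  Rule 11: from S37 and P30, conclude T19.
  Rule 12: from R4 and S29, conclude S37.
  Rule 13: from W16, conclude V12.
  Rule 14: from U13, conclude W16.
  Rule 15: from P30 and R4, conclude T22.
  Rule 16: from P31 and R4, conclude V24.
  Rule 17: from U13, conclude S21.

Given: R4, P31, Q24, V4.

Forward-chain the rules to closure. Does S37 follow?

Yes

From P31 and R4, Rule 16 gives V24.
P31, V24, and Q24 hold, so V13 follows (Rule 3).
V13 and V24 hold, so R3 follows (Rule 6).
R3 holds, so S21 follows (Rule 5).
From S21 and V13, Rule 10 gives W3.
From R3 and W3, Rule 2 gives S29.
From R4 and S29, Rule 12 gives S37.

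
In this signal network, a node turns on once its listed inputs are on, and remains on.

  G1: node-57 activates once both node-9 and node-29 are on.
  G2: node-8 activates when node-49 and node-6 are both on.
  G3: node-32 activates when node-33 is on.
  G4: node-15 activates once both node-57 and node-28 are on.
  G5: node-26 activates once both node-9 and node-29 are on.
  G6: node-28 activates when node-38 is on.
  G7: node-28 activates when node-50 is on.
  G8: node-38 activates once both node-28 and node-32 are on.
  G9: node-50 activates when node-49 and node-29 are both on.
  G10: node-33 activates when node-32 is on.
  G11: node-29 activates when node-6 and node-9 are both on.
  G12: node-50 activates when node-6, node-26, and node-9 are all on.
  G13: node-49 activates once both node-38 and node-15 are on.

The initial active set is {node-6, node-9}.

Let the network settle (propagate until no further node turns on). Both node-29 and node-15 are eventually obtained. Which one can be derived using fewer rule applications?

node-29: node-6 and node-9 are on, so node-29 activates (G11). [1 rule application]
node-15: node-6 and node-9 are on, so node-29 activates (G11). G5: node-9 and node-29 on → node-26 on. node-9 and node-29 are on, so node-57 activates (G1). node-6, node-26, and node-9 are on, so node-50 activates (G12). node-50 is on, so node-28 activates (G7). node-57 and node-28 are on, so node-15 activates (G4). [6 rule applications]
node-29 needs fewer.

node-29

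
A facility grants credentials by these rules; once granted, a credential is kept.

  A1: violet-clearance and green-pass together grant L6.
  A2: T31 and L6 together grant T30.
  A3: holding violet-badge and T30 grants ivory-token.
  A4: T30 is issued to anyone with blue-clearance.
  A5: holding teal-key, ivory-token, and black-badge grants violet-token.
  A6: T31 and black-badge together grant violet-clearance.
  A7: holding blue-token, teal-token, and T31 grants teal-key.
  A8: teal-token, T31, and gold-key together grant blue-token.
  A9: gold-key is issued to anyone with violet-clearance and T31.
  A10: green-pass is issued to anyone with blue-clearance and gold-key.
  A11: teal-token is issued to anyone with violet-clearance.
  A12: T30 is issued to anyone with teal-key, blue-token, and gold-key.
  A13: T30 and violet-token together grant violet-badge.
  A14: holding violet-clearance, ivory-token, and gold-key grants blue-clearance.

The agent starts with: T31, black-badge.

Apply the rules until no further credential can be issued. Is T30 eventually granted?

Yes

Holding T31 and black-badge grants violet-clearance (A6).
Holding violet-clearance and T31 grants gold-key (A9).
Holding violet-clearance grants teal-token (A11).
Holding teal-token, T31, and gold-key grants blue-token (A8).
Holding blue-token, teal-token, and T31 grants teal-key (A7).
Holding teal-key, blue-token, and gold-key grants T30 (A12).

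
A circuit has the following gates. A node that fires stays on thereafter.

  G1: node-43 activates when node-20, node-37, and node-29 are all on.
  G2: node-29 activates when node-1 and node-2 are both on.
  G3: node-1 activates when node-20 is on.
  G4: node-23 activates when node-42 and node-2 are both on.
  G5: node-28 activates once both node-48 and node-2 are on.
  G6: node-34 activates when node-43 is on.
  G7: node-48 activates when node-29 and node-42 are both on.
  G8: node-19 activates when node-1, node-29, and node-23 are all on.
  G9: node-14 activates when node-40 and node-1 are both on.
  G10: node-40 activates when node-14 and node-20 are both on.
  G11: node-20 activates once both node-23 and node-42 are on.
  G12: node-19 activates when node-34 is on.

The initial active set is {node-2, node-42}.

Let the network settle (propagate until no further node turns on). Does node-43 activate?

node-43 would need node-20, node-37, and node-29 (G1), but node-37 never turns on.

No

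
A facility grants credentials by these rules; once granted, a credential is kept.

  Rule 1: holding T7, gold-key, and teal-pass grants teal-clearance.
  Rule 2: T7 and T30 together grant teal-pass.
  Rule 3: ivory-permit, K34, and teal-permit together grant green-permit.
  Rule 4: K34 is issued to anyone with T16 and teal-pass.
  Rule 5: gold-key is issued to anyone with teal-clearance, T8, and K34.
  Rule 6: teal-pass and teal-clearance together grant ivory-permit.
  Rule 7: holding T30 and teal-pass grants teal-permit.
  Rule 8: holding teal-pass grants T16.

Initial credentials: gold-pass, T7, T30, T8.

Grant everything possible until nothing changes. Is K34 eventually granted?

Yes

Holding T7 and T30 grants teal-pass (Rule 2).
Holding teal-pass grants T16 (Rule 8).
Holding T16 and teal-pass grants K34 (Rule 4).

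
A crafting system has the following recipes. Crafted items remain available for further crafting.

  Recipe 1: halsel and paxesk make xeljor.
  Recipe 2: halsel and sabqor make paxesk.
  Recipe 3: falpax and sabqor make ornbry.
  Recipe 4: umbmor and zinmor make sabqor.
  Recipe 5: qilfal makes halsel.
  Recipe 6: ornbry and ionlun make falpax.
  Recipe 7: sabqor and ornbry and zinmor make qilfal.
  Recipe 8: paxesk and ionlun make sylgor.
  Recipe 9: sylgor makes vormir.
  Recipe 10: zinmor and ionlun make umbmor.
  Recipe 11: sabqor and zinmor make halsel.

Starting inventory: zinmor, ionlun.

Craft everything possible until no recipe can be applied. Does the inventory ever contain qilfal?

qilfal would need sabqor, ornbry, and zinmor (Recipe 7), but ornbry is never obtained.

No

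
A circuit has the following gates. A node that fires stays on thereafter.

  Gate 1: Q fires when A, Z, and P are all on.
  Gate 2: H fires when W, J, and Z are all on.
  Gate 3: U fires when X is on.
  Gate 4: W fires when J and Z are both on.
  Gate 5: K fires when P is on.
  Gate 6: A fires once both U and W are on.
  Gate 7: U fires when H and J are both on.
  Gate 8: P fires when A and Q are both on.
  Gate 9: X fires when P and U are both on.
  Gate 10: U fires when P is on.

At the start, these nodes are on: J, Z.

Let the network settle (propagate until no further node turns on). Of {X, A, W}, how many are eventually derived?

Gate 4: J and Z on → W on.
Gate 2: W, J, and Z on → H on.
Gate 7: H and J on → U on.
Gate 6: U and W on → A on.
X would need P and U (Gate 9), but P never turns on.
A: reached.
W: reached.
Reached: A and W — 2 of the 3.

2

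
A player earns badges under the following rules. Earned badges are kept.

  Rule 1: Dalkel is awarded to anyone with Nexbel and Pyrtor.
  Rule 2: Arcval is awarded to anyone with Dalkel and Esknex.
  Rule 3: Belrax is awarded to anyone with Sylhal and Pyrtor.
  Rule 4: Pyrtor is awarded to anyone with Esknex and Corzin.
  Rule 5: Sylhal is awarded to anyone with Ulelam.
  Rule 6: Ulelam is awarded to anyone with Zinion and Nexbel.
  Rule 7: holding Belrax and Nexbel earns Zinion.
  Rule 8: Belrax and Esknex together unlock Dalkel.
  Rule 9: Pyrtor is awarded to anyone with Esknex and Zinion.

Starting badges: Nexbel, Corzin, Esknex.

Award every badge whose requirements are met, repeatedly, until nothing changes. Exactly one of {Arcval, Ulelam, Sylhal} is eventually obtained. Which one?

With Esknex and Corzin, Pyrtor is earned (Rule 4).
With Nexbel and Pyrtor, Dalkel is earned (Rule 1).
With Dalkel and Esknex, Arcval is earned (Rule 2).
Sylhal would need Ulelam (Rule 5), but Ulelam is never earned. Ulelam would need Zinion and Nexbel (Rule 6), but Zinion is never earned.

Arcval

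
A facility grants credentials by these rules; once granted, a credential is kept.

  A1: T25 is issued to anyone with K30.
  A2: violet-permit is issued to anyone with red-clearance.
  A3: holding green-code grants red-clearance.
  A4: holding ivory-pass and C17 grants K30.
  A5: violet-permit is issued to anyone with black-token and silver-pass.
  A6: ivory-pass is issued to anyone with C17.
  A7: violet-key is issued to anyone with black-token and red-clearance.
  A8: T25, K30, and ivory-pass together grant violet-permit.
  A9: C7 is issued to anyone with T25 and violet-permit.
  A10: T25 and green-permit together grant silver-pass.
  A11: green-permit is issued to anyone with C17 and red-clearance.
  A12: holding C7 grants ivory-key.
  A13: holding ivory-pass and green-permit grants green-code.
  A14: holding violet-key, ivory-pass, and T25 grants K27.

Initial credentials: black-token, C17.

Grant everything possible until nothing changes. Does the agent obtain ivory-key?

Yes

Holding C17 grants ivory-pass (A6).
Holding ivory-pass and C17 grants K30 (A4).
Holding K30 grants T25 (A1).
Holding T25, K30, and ivory-pass grants violet-permit (A8).
Holding T25 and violet-permit grants C7 (A9).
Holding C7 grants ivory-key (A12).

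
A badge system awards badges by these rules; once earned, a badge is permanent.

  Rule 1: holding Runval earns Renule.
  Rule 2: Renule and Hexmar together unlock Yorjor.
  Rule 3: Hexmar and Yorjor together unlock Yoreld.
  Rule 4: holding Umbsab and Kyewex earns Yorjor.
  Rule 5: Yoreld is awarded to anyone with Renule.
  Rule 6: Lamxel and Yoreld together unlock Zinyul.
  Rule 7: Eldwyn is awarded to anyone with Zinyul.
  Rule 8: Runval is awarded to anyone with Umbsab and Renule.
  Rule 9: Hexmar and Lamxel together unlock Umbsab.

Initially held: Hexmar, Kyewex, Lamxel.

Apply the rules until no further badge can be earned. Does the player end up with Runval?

No

Runval would need Umbsab and Renule (Rule 8), but Renule is never earned.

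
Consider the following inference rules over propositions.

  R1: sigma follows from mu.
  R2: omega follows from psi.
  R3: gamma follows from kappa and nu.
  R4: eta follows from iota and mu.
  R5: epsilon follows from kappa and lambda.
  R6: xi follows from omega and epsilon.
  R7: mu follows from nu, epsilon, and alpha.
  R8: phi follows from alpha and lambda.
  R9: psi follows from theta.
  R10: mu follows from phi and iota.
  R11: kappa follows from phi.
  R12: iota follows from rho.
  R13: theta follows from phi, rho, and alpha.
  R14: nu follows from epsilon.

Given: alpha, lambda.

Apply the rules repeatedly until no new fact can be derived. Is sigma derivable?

Yes

alpha and lambda hold, so phi follows (R8).
From phi, R11 gives kappa.
From kappa and lambda, R5 gives epsilon.
epsilon holds, so nu follows (R14).
From nu, epsilon, and alpha, R7 gives mu.
From mu, R1 gives sigma.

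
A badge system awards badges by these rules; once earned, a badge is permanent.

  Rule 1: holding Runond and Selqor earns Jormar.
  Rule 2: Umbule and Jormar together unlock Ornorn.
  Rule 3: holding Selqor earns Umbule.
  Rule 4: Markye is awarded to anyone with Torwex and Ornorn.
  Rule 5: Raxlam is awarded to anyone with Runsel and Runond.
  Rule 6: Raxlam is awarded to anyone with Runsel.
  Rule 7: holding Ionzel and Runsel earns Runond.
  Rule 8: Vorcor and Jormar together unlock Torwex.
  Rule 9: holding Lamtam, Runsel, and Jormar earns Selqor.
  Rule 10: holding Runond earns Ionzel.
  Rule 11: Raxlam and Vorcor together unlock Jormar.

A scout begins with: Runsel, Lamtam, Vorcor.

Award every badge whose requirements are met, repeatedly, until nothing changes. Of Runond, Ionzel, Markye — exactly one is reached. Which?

With Runsel, Raxlam is earned (Rule 6).
With Raxlam and Vorcor, Jormar is earned (Rule 11).
With Lamtam, Runsel, and Jormar, Selqor is earned (Rule 9).
With Vorcor and Jormar, Torwex is earned (Rule 8).
With Selqor, Umbule is earned (Rule 3).
With Umbule and Jormar, Ornorn is earned (Rule 2).
With Torwex and Ornorn, Markye is earned (Rule 4).
Ionzel would need Runond (Rule 10), but Runond is never earned. Runond would need Ionzel and Runsel (Rule 7), but Ionzel is never earned.

Markye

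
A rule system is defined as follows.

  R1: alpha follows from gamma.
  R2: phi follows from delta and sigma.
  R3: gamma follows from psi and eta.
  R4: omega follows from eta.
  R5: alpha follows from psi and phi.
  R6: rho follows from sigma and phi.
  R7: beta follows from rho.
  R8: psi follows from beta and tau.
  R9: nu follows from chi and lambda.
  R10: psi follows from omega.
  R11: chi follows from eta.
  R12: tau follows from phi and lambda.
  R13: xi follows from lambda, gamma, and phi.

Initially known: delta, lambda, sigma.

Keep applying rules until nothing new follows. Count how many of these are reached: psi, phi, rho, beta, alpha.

From delta and sigma, R2 gives phi.
phi and lambda hold, so tau follows (R12).
From sigma and phi, R6 gives rho.
From rho, R7 gives beta.
From beta and tau, R8 gives psi.
psi and phi hold, so alpha follows (R5).
psi: reached.
phi: reached.
rho: reached.
beta: reached.
alpha: reached.
All 5 are reached.

5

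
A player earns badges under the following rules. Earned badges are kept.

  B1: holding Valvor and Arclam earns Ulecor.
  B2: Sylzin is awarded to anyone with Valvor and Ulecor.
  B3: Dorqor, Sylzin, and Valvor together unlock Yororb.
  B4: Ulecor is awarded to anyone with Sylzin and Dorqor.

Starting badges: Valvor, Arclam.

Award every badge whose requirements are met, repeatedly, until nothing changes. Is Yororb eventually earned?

Yororb would need Dorqor, Sylzin, and Valvor (B3), but Dorqor is never earned.

No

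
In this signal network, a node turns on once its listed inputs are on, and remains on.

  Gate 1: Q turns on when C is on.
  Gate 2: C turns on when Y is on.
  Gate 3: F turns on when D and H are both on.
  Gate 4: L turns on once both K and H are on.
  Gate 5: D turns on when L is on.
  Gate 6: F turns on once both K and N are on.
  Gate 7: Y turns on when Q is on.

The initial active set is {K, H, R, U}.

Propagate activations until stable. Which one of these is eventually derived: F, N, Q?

F

Gate 4: K and H on → L on.
Gate 5: L on → D on.
Gate 3: D and H on → F on.
No rule produces N, and it is not given. Q would need C (Gate 1), but C never turns on.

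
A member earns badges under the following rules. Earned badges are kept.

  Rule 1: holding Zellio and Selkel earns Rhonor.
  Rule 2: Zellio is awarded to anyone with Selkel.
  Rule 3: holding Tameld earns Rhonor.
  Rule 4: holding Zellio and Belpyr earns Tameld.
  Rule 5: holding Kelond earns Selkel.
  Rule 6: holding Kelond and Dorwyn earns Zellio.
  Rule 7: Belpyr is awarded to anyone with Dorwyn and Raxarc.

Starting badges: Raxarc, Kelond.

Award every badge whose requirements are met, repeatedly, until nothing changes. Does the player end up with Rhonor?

Yes

With Kelond, Selkel is earned (Rule 5).
With Selkel, Zellio is earned (Rule 2).
With Zellio and Selkel, Rhonor is earned (Rule 1).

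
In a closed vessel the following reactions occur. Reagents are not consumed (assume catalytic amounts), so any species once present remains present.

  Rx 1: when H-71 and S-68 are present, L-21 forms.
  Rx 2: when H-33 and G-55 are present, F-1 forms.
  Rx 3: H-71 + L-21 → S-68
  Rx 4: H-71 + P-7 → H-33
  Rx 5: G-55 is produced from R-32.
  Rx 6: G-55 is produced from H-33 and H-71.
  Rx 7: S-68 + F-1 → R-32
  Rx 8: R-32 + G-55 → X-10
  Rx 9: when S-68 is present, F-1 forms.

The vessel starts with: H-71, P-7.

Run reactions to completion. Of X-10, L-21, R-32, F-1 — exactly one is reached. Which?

H-71 and P-7 present → H-33 forms (Rx 4).
H-33 and H-71 present → G-55 forms (Rx 6).
H-33 and G-55 present → F-1 forms (Rx 2).
X-10 would need R-32 and G-55 (Rx 8), but R-32 never forms. L-21 would need H-71 and S-68 (Rx 1), but S-68 never forms. R-32 would need S-68 and F-1 (Rx 7), but S-68 never forms.

F-1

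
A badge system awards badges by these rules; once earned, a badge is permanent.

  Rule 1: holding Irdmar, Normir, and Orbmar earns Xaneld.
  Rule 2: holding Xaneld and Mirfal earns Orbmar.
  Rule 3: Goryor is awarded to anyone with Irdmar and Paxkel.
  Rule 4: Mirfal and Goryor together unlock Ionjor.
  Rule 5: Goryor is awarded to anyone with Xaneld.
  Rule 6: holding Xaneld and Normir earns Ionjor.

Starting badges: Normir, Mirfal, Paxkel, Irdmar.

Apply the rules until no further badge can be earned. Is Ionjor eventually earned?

With Irdmar and Paxkel, Goryor is earned (Rule 3).
With Mirfal and Goryor, Ionjor is earned (Rule 4).

Yes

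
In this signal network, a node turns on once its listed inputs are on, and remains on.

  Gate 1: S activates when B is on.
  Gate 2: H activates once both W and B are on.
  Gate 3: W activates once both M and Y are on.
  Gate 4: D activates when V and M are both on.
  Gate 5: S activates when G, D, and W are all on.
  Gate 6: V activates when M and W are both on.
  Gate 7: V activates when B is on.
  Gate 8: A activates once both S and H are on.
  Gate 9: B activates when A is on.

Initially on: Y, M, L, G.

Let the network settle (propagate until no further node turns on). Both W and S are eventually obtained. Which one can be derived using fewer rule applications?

W

W: Gate 3: M and Y on → W on. [1 rule application]
S: M and Y are on, so W activates (Gate 3). Gate 6: M and W on → V on. V and M are on, so D activates (Gate 4). Gate 5: G, D, and W on → S on. [4 rule applications]
W needs fewer.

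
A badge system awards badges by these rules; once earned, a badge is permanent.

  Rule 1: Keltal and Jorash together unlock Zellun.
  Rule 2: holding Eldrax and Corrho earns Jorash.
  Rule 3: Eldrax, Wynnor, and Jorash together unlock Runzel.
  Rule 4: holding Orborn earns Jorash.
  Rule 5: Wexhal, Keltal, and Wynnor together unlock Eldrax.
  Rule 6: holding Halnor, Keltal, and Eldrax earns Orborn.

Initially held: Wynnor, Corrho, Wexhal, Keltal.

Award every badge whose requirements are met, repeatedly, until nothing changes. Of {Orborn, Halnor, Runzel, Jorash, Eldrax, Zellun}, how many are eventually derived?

4

With Wexhal, Keltal, and Wynnor, Eldrax is earned (Rule 5).
With Eldrax and Corrho, Jorash is earned (Rule 2).
With Eldrax, Wynnor, and Jorash, Runzel is earned (Rule 3).
With Keltal and Jorash, Zellun is earned (Rule 1).
Orborn would need Halnor, Keltal, and Eldrax (Rule 6), but Halnor is never earned.
No rule produces Halnor, and it is not given.
Runzel: reached.
Jorash: reached.
Eldrax: reached.
Zellun: reached.
Reached: Runzel, Jorash, Eldrax, and Zellun — 4 of the 6.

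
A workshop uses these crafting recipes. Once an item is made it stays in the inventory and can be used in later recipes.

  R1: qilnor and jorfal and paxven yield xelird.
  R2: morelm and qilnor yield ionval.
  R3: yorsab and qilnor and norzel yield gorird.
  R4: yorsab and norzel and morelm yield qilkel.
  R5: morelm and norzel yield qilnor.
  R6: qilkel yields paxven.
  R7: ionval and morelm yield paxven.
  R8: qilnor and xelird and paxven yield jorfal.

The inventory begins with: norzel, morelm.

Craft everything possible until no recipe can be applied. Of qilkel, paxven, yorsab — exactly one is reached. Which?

Using R5, morelm and norzel make qilnor.
morelm and qilnor → ionval (R2).
Using R7, ionval and morelm make paxven.
No rule produces yorsab, and it is not given. qilkel would need yorsab, norzel, and morelm (R4), but yorsab is never obtained.

paxven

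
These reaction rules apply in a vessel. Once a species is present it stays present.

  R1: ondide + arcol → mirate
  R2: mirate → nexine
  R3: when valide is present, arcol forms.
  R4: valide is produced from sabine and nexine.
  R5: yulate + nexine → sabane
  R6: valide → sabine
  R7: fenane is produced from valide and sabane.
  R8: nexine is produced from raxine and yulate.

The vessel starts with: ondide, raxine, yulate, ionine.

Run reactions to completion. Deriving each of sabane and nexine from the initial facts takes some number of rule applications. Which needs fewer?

nexine

nexine: raxine and yulate present → nexine forms (R8). [1 rule application]
sabane: raxine and yulate present → nexine forms (R8). yulate and nexine present → sabane forms (R5). [2 rule applications]
nexine needs fewer.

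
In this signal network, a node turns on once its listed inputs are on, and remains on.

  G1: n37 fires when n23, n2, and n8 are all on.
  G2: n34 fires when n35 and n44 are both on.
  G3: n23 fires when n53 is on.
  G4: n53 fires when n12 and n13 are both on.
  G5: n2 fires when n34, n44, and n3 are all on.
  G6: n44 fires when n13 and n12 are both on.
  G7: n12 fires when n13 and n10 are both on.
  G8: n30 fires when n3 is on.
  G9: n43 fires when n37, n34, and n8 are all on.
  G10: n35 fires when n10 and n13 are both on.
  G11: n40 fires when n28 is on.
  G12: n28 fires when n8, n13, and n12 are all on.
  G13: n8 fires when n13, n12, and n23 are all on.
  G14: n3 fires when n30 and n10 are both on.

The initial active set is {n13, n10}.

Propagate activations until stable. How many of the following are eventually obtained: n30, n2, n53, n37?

G7: n13 and n10 on → n12 on.
n12 and n13 are on, so n53 fires (G4).
n30 would need n3 (G8), but n3 never turns on.
n2 would need n34, n44, and n3 (G5), but n3 never turns on.
n53: reached.
n37 would need n23, n2, and n8 (G1), but n2 never turns on.
Reached: n53 — 1 of the 4.

1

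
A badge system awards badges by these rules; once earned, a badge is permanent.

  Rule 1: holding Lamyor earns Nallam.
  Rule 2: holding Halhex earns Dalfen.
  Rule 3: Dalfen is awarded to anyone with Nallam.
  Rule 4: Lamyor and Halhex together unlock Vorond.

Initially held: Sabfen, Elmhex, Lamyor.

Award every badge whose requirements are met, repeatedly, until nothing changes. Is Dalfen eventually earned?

Yes

With Lamyor, Nallam is earned (Rule 1).
With Nallam, Dalfen is earned (Rule 3).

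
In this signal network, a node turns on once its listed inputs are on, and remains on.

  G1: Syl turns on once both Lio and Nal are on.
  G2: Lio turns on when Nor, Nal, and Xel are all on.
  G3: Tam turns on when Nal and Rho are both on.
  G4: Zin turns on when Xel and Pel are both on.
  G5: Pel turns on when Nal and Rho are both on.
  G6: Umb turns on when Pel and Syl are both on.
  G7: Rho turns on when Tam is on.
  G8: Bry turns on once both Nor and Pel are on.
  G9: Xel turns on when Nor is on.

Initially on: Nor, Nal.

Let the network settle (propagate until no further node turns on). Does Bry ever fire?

Bry would need Nor and Pel (G8), but Pel never turns on.

No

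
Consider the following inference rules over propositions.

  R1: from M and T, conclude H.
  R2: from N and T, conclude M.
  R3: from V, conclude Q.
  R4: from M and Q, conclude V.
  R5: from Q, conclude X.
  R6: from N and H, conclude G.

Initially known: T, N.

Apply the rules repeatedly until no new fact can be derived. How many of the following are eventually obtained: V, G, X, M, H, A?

From N and T, R2 gives M.
From M and T, R1 gives H.
From N and H, R6 gives G.
V would need M and Q (R4), but Q is never established.
G: reached.
X would need Q (R5), but Q is never established.
M: reached.
H: reached.
No rule produces A, and it is not given.
Reached: G, M, and H — 3 of the 6.

3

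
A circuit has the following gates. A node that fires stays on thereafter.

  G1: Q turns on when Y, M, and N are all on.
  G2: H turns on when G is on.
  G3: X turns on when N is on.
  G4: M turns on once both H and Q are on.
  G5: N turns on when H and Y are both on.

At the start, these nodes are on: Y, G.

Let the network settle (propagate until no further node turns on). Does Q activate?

No

Q would need Y, M, and N (G1), but M never turns on.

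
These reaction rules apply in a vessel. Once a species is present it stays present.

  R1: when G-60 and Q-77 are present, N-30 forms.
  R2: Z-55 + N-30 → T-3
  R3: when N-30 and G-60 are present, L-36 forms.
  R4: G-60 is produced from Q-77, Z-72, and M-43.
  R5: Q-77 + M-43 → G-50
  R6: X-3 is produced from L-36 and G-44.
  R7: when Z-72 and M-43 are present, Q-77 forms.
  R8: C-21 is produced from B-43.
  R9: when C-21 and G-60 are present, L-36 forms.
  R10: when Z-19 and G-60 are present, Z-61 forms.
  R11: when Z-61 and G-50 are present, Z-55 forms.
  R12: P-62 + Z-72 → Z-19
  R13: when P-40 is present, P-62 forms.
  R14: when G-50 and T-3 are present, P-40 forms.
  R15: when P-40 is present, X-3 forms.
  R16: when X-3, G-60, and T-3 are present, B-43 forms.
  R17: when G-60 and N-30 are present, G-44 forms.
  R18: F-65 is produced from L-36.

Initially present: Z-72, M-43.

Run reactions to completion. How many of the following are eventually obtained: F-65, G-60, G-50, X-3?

Z-72 and M-43 present → Q-77 forms (R7).
Q-77, Z-72, and M-43 present → G-60 forms (R4).
Q-77 and M-43 present → G-50 forms (R5).
G-60 and Q-77 present → N-30 forms (R1).
N-30 and G-60 present → L-36 forms (R3).
G-60 and N-30 present → G-44 forms (R17).
L-36 present → F-65 forms (R18).
L-36 and G-44 present → X-3 forms (R6).
F-65: reached.
G-60: reached.
G-50: reached.
X-3: reached.
All 4 are reached.

4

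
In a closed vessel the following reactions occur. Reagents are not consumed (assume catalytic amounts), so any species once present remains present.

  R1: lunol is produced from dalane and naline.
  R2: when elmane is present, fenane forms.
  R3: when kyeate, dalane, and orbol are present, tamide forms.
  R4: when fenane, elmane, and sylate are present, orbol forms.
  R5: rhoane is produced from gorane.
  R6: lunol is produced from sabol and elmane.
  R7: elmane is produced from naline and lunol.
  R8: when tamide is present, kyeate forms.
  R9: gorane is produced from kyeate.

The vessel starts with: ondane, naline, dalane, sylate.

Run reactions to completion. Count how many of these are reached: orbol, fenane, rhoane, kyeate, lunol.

dalane and naline present → lunol forms (R1).
naline and lunol present → elmane forms (R7).
elmane present → fenane forms (R2).
fenane, elmane, and sylate present → orbol forms (R4).
orbol: reached.
fenane: reached.
rhoane would need gorane (R5), but gorane never forms.
kyeate would need tamide (R8), but tamide never forms.
lunol: reached.
Reached: orbol, fenane, and lunol — 3 of the 5.

3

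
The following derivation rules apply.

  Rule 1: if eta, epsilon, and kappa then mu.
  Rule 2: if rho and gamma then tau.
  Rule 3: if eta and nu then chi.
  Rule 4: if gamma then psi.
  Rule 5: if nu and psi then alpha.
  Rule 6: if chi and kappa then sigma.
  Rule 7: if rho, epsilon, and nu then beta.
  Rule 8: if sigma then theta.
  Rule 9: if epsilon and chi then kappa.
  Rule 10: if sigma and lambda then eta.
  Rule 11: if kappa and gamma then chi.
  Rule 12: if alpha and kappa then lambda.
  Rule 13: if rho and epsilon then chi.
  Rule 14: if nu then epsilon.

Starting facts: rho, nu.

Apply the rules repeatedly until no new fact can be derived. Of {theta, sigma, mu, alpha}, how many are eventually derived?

2

nu holds, so epsilon follows (Rule 14).
From rho and epsilon, Rule 13 gives chi.
From epsilon and chi, Rule 9 gives kappa.
From chi and kappa, Rule 6 gives sigma.
sigma holds, so theta follows (Rule 8).
theta: reached.
sigma: reached.
mu would need eta, epsilon, and kappa (Rule 1), but eta is never established.
alpha would need nu and psi (Rule 5), but psi is never established.
Reached: theta and sigma — 2 of the 4.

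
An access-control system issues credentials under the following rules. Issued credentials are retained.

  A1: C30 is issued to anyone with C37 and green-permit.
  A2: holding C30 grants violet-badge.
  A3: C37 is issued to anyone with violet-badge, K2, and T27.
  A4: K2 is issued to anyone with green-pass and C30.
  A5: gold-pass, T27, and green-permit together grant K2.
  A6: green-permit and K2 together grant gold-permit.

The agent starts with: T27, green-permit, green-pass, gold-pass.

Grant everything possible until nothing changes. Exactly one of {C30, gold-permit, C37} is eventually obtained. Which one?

gold-permit

Holding gold-pass, T27, and green-permit grants K2 (A5).
Holding green-permit and K2 grants gold-permit (A6).
C37 would need violet-badge, K2, and T27 (A3), but violet-badge is never granted. C30 would need C37 and green-permit (A1), but C37 is never granted.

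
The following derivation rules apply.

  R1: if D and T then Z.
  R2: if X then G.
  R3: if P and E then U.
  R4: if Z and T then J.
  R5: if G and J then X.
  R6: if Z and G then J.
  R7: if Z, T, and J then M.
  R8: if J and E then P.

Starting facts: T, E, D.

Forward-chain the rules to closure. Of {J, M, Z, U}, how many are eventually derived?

D and T hold, so Z follows (R1).
From Z and T, R4 gives J.
From Z, T, and J, R7 gives M.
J and E hold, so P follows (R8).
From P and E, R3 gives U.
J: reached.
M: reached.
Z: reached.
U: reached.
All 4 are reached.

4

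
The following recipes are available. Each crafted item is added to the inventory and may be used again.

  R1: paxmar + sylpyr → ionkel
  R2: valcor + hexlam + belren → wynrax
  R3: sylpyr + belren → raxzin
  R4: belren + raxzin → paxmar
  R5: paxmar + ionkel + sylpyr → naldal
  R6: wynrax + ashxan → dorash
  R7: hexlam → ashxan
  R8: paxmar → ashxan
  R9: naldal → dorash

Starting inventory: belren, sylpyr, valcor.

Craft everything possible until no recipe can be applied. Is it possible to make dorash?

Yes

Using R3, sylpyr and belren make raxzin.
Using R4, belren and raxzin make paxmar.
paxmar + sylpyr → ionkel (R1).
Using R5, paxmar, ionkel, and sylpyr make naldal.
Using R9, naldal makes dorash.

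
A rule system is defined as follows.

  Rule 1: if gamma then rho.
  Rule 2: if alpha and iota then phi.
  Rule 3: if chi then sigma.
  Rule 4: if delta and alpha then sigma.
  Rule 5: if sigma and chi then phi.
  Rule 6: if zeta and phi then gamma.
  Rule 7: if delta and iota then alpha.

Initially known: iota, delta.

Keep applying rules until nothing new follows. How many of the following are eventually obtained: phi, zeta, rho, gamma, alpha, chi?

delta and iota hold, so alpha follows (Rule 7).
From alpha and iota, Rule 2 gives phi.
phi: reached.
No rule produces zeta, and it is not given.
rho would need gamma (Rule 1), but gamma is never established.
gamma would need zeta and phi (Rule 6), but zeta is never established.
alpha: reached.
No rule produces chi, and it is not given.
Reached: phi and alpha — 2 of the 6.

2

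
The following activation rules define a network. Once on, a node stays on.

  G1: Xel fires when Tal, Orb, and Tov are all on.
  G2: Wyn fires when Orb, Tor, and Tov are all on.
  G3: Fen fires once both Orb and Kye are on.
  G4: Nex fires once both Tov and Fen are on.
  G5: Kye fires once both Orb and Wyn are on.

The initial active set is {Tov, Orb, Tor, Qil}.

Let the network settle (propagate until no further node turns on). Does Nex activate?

Orb, Tor, and Tov are on, so Wyn fires (G2).
G5: Orb and Wyn on → Kye on.
Orb and Kye are on, so Fen fires (G3).
Tov and Fen are on, so Nex fires (G4).

Yes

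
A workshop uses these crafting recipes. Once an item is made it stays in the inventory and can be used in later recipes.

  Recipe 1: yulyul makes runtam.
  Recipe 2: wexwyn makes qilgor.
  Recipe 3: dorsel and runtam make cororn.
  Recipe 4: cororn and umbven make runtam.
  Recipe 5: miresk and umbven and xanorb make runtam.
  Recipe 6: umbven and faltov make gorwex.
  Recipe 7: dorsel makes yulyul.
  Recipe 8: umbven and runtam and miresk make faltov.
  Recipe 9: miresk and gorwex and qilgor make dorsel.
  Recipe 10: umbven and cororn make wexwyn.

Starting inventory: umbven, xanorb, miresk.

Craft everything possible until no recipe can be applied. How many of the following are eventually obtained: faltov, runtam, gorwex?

Using Recipe 5, miresk, umbven, and xanorb make runtam.
Using Recipe 8, umbven, runtam, and miresk make faltov.
umbven and faltov → gorwex (Recipe 6).
faltov: reached.
runtam: reached.
gorwex: reached.
All 3 are reached.

3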